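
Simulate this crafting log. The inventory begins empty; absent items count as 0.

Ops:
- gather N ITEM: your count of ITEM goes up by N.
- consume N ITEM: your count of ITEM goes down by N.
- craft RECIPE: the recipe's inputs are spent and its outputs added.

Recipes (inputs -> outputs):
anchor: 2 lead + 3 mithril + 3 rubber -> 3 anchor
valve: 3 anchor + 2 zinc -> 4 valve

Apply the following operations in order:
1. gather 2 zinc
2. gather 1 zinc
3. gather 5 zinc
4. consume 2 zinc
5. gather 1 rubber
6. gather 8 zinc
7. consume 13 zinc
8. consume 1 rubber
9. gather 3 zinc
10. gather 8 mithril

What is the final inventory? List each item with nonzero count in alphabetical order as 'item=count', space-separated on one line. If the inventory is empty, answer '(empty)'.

After 1 (gather 2 zinc): zinc=2
After 2 (gather 1 zinc): zinc=3
After 3 (gather 5 zinc): zinc=8
After 4 (consume 2 zinc): zinc=6
After 5 (gather 1 rubber): rubber=1 zinc=6
After 6 (gather 8 zinc): rubber=1 zinc=14
After 7 (consume 13 zinc): rubber=1 zinc=1
After 8 (consume 1 rubber): zinc=1
After 9 (gather 3 zinc): zinc=4
After 10 (gather 8 mithril): mithril=8 zinc=4

Answer: mithril=8 zinc=4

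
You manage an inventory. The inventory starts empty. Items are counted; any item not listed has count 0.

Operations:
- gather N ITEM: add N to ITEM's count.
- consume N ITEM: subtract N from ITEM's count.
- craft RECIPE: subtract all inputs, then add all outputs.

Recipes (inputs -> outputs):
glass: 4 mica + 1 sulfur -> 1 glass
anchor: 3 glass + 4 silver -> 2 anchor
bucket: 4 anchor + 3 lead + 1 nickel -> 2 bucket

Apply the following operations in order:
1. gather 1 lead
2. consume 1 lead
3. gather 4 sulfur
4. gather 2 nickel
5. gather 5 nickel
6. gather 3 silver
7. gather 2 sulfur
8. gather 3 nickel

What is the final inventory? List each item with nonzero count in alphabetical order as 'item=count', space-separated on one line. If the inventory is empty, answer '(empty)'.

After 1 (gather 1 lead): lead=1
After 2 (consume 1 lead): (empty)
After 3 (gather 4 sulfur): sulfur=4
After 4 (gather 2 nickel): nickel=2 sulfur=4
After 5 (gather 5 nickel): nickel=7 sulfur=4
After 6 (gather 3 silver): nickel=7 silver=3 sulfur=4
After 7 (gather 2 sulfur): nickel=7 silver=3 sulfur=6
After 8 (gather 3 nickel): nickel=10 silver=3 sulfur=6

Answer: nickel=10 silver=3 sulfur=6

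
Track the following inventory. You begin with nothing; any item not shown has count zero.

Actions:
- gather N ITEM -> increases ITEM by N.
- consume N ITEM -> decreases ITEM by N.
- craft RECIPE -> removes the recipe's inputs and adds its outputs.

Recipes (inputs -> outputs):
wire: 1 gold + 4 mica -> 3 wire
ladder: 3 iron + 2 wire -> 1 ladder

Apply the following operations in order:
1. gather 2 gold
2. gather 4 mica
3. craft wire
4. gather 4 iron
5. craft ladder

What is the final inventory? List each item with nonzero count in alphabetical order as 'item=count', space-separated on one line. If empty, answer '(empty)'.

Answer: gold=1 iron=1 ladder=1 wire=1

Derivation:
After 1 (gather 2 gold): gold=2
After 2 (gather 4 mica): gold=2 mica=4
After 3 (craft wire): gold=1 wire=3
After 4 (gather 4 iron): gold=1 iron=4 wire=3
After 5 (craft ladder): gold=1 iron=1 ladder=1 wire=1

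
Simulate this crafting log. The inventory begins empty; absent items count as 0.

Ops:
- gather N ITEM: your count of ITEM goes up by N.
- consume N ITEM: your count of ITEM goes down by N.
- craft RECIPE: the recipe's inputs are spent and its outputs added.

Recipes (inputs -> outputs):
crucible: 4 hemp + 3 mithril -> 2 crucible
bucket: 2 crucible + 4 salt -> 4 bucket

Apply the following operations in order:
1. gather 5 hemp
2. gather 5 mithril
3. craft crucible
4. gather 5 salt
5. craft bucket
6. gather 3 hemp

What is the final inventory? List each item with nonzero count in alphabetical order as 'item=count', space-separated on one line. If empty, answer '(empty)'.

After 1 (gather 5 hemp): hemp=5
After 2 (gather 5 mithril): hemp=5 mithril=5
After 3 (craft crucible): crucible=2 hemp=1 mithril=2
After 4 (gather 5 salt): crucible=2 hemp=1 mithril=2 salt=5
After 5 (craft bucket): bucket=4 hemp=1 mithril=2 salt=1
After 6 (gather 3 hemp): bucket=4 hemp=4 mithril=2 salt=1

Answer: bucket=4 hemp=4 mithril=2 salt=1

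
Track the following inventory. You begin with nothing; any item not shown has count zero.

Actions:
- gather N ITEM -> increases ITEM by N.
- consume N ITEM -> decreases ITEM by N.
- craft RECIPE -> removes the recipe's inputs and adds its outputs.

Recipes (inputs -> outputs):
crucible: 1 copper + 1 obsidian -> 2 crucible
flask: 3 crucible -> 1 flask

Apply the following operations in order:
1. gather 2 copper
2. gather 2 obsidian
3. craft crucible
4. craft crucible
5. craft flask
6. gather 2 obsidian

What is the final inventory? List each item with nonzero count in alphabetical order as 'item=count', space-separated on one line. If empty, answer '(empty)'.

After 1 (gather 2 copper): copper=2
After 2 (gather 2 obsidian): copper=2 obsidian=2
After 3 (craft crucible): copper=1 crucible=2 obsidian=1
After 4 (craft crucible): crucible=4
After 5 (craft flask): crucible=1 flask=1
After 6 (gather 2 obsidian): crucible=1 flask=1 obsidian=2

Answer: crucible=1 flask=1 obsidian=2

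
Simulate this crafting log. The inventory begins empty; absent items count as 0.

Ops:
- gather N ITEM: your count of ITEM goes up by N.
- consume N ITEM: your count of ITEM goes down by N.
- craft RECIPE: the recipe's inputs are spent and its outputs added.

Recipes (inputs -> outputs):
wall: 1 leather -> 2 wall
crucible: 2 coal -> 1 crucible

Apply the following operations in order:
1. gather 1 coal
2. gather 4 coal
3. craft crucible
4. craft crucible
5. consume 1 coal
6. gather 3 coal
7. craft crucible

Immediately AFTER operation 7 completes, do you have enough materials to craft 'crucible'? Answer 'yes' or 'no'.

Answer: no

Derivation:
After 1 (gather 1 coal): coal=1
After 2 (gather 4 coal): coal=5
After 3 (craft crucible): coal=3 crucible=1
After 4 (craft crucible): coal=1 crucible=2
After 5 (consume 1 coal): crucible=2
After 6 (gather 3 coal): coal=3 crucible=2
After 7 (craft crucible): coal=1 crucible=3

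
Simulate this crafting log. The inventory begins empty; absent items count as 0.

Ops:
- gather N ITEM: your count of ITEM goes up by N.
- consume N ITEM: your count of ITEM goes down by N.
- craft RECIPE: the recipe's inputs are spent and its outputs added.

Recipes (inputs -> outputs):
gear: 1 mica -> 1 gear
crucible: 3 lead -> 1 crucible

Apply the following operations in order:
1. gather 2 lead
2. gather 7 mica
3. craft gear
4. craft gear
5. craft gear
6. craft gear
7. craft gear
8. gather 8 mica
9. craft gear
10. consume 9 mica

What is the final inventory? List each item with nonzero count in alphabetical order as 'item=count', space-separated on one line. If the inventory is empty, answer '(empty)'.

After 1 (gather 2 lead): lead=2
After 2 (gather 7 mica): lead=2 mica=7
After 3 (craft gear): gear=1 lead=2 mica=6
After 4 (craft gear): gear=2 lead=2 mica=5
After 5 (craft gear): gear=3 lead=2 mica=4
After 6 (craft gear): gear=4 lead=2 mica=3
After 7 (craft gear): gear=5 lead=2 mica=2
After 8 (gather 8 mica): gear=5 lead=2 mica=10
After 9 (craft gear): gear=6 lead=2 mica=9
After 10 (consume 9 mica): gear=6 lead=2

Answer: gear=6 lead=2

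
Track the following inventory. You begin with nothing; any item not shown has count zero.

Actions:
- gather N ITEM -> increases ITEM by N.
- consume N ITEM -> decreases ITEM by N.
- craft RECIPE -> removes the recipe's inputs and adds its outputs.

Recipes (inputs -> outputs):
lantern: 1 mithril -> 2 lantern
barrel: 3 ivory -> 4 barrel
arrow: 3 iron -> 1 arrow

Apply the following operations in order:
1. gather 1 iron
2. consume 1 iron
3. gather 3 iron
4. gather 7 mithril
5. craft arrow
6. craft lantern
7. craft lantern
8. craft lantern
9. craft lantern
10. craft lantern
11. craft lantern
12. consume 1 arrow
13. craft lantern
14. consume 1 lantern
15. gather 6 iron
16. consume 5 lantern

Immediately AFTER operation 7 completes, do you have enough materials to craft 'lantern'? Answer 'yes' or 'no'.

After 1 (gather 1 iron): iron=1
After 2 (consume 1 iron): (empty)
After 3 (gather 3 iron): iron=3
After 4 (gather 7 mithril): iron=3 mithril=7
After 5 (craft arrow): arrow=1 mithril=7
After 6 (craft lantern): arrow=1 lantern=2 mithril=6
After 7 (craft lantern): arrow=1 lantern=4 mithril=5

Answer: yes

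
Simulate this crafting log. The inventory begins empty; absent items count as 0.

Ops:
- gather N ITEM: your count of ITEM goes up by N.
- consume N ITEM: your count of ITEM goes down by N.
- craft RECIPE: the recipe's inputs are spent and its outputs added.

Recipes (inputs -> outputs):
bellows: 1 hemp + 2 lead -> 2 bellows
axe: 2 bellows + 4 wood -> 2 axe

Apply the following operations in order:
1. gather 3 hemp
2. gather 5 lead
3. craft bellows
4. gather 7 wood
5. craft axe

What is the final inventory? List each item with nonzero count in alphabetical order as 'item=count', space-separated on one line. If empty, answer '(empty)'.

After 1 (gather 3 hemp): hemp=3
After 2 (gather 5 lead): hemp=3 lead=5
After 3 (craft bellows): bellows=2 hemp=2 lead=3
After 4 (gather 7 wood): bellows=2 hemp=2 lead=3 wood=7
After 5 (craft axe): axe=2 hemp=2 lead=3 wood=3

Answer: axe=2 hemp=2 lead=3 wood=3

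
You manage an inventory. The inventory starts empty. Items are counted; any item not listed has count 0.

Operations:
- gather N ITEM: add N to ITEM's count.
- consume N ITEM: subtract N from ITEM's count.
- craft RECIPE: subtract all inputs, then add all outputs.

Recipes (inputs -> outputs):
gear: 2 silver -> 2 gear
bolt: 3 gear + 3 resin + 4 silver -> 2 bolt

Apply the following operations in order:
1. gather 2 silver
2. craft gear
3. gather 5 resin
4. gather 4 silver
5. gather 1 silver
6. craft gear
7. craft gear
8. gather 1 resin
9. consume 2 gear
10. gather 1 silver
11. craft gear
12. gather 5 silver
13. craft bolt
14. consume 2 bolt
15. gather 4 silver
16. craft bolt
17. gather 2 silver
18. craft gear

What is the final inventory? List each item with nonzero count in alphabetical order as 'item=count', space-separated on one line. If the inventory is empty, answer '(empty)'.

Answer: bolt=2 gear=2 silver=1

Derivation:
After 1 (gather 2 silver): silver=2
After 2 (craft gear): gear=2
After 3 (gather 5 resin): gear=2 resin=5
After 4 (gather 4 silver): gear=2 resin=5 silver=4
After 5 (gather 1 silver): gear=2 resin=5 silver=5
After 6 (craft gear): gear=4 resin=5 silver=3
After 7 (craft gear): gear=6 resin=5 silver=1
After 8 (gather 1 resin): gear=6 resin=6 silver=1
After 9 (consume 2 gear): gear=4 resin=6 silver=1
After 10 (gather 1 silver): gear=4 resin=6 silver=2
After 11 (craft gear): gear=6 resin=6
After 12 (gather 5 silver): gear=6 resin=6 silver=5
After 13 (craft bolt): bolt=2 gear=3 resin=3 silver=1
After 14 (consume 2 bolt): gear=3 resin=3 silver=1
After 15 (gather 4 silver): gear=3 resin=3 silver=5
After 16 (craft bolt): bolt=2 silver=1
After 17 (gather 2 silver): bolt=2 silver=3
After 18 (craft gear): bolt=2 gear=2 silver=1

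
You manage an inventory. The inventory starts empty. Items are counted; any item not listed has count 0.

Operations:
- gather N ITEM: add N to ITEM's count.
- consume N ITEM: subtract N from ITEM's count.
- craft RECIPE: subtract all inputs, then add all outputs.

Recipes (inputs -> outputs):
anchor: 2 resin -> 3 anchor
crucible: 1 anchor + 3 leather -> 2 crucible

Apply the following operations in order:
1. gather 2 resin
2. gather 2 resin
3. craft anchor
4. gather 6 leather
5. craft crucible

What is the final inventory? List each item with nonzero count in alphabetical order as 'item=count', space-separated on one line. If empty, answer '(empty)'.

Answer: anchor=2 crucible=2 leather=3 resin=2

Derivation:
After 1 (gather 2 resin): resin=2
After 2 (gather 2 resin): resin=4
After 3 (craft anchor): anchor=3 resin=2
After 4 (gather 6 leather): anchor=3 leather=6 resin=2
After 5 (craft crucible): anchor=2 crucible=2 leather=3 resin=2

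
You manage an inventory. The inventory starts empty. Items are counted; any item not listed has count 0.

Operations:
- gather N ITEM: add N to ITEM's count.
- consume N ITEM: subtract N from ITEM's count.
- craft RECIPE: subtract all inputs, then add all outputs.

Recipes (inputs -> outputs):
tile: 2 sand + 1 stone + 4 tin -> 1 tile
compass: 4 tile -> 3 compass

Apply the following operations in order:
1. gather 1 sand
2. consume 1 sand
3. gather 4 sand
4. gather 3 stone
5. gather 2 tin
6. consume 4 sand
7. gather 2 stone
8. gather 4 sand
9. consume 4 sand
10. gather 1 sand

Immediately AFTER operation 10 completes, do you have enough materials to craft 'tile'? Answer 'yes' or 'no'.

After 1 (gather 1 sand): sand=1
After 2 (consume 1 sand): (empty)
After 3 (gather 4 sand): sand=4
After 4 (gather 3 stone): sand=4 stone=3
After 5 (gather 2 tin): sand=4 stone=3 tin=2
After 6 (consume 4 sand): stone=3 tin=2
After 7 (gather 2 stone): stone=5 tin=2
After 8 (gather 4 sand): sand=4 stone=5 tin=2
After 9 (consume 4 sand): stone=5 tin=2
After 10 (gather 1 sand): sand=1 stone=5 tin=2

Answer: no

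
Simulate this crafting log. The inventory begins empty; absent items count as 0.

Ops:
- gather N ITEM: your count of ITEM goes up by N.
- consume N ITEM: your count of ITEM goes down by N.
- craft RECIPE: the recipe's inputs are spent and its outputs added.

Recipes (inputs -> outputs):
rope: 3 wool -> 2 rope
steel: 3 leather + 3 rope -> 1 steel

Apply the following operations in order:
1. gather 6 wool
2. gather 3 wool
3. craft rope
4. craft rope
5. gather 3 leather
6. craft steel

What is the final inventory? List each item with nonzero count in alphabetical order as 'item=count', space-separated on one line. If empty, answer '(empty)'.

Answer: rope=1 steel=1 wool=3

Derivation:
After 1 (gather 6 wool): wool=6
After 2 (gather 3 wool): wool=9
After 3 (craft rope): rope=2 wool=6
After 4 (craft rope): rope=4 wool=3
After 5 (gather 3 leather): leather=3 rope=4 wool=3
After 6 (craft steel): rope=1 steel=1 wool=3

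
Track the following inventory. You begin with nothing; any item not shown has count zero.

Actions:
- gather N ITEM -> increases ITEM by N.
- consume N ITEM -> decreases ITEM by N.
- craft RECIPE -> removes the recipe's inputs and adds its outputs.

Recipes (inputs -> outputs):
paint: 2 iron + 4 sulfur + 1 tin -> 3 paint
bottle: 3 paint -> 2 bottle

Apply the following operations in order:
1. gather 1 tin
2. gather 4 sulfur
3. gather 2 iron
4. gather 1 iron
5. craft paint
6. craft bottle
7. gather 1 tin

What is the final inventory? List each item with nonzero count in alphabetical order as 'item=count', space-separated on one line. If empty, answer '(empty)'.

Answer: bottle=2 iron=1 tin=1

Derivation:
After 1 (gather 1 tin): tin=1
After 2 (gather 4 sulfur): sulfur=4 tin=1
After 3 (gather 2 iron): iron=2 sulfur=4 tin=1
After 4 (gather 1 iron): iron=3 sulfur=4 tin=1
After 5 (craft paint): iron=1 paint=3
After 6 (craft bottle): bottle=2 iron=1
After 7 (gather 1 tin): bottle=2 iron=1 tin=1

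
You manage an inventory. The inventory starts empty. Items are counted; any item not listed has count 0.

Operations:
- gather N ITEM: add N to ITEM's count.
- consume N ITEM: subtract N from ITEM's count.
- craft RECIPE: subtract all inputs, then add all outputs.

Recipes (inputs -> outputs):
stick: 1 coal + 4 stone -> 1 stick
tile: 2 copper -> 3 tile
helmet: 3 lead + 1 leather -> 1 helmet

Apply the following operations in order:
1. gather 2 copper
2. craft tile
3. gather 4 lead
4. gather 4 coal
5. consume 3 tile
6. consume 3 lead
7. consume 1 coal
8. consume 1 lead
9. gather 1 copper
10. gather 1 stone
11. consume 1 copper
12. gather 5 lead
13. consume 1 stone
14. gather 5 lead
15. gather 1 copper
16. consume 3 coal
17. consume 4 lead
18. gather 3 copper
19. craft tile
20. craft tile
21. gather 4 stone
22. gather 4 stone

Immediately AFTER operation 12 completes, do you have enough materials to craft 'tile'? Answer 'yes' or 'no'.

Answer: no

Derivation:
After 1 (gather 2 copper): copper=2
After 2 (craft tile): tile=3
After 3 (gather 4 lead): lead=4 tile=3
After 4 (gather 4 coal): coal=4 lead=4 tile=3
After 5 (consume 3 tile): coal=4 lead=4
After 6 (consume 3 lead): coal=4 lead=1
After 7 (consume 1 coal): coal=3 lead=1
After 8 (consume 1 lead): coal=3
After 9 (gather 1 copper): coal=3 copper=1
After 10 (gather 1 stone): coal=3 copper=1 stone=1
After 11 (consume 1 copper): coal=3 stone=1
After 12 (gather 5 lead): coal=3 lead=5 stone=1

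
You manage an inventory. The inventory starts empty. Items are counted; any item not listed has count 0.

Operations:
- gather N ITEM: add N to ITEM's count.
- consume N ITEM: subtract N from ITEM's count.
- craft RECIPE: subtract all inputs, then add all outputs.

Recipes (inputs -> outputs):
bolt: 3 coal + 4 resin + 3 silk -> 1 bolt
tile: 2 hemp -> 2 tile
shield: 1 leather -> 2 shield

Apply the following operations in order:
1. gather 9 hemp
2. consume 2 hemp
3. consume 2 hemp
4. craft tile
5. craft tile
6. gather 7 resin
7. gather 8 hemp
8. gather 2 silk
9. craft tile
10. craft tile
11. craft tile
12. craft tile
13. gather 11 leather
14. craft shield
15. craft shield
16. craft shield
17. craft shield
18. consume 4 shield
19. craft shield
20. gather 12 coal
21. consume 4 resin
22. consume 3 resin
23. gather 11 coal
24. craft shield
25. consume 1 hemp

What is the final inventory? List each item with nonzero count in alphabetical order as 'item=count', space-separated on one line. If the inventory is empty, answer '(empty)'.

Answer: coal=23 leather=5 shield=8 silk=2 tile=12

Derivation:
After 1 (gather 9 hemp): hemp=9
After 2 (consume 2 hemp): hemp=7
After 3 (consume 2 hemp): hemp=5
After 4 (craft tile): hemp=3 tile=2
After 5 (craft tile): hemp=1 tile=4
After 6 (gather 7 resin): hemp=1 resin=7 tile=4
After 7 (gather 8 hemp): hemp=9 resin=7 tile=4
After 8 (gather 2 silk): hemp=9 resin=7 silk=2 tile=4
After 9 (craft tile): hemp=7 resin=7 silk=2 tile=6
After 10 (craft tile): hemp=5 resin=7 silk=2 tile=8
After 11 (craft tile): hemp=3 resin=7 silk=2 tile=10
After 12 (craft tile): hemp=1 resin=7 silk=2 tile=12
After 13 (gather 11 leather): hemp=1 leather=11 resin=7 silk=2 tile=12
After 14 (craft shield): hemp=1 leather=10 resin=7 shield=2 silk=2 tile=12
After 15 (craft shield): hemp=1 leather=9 resin=7 shield=4 silk=2 tile=12
After 16 (craft shield): hemp=1 leather=8 resin=7 shield=6 silk=2 tile=12
After 17 (craft shield): hemp=1 leather=7 resin=7 shield=8 silk=2 tile=12
After 18 (consume 4 shield): hemp=1 leather=7 resin=7 shield=4 silk=2 tile=12
After 19 (craft shield): hemp=1 leather=6 resin=7 shield=6 silk=2 tile=12
After 20 (gather 12 coal): coal=12 hemp=1 leather=6 resin=7 shield=6 silk=2 tile=12
After 21 (consume 4 resin): coal=12 hemp=1 leather=6 resin=3 shield=6 silk=2 tile=12
After 22 (consume 3 resin): coal=12 hemp=1 leather=6 shield=6 silk=2 tile=12
After 23 (gather 11 coal): coal=23 hemp=1 leather=6 shield=6 silk=2 tile=12
After 24 (craft shield): coal=23 hemp=1 leather=5 shield=8 silk=2 tile=12
After 25 (consume 1 hemp): coal=23 leather=5 shield=8 silk=2 tile=12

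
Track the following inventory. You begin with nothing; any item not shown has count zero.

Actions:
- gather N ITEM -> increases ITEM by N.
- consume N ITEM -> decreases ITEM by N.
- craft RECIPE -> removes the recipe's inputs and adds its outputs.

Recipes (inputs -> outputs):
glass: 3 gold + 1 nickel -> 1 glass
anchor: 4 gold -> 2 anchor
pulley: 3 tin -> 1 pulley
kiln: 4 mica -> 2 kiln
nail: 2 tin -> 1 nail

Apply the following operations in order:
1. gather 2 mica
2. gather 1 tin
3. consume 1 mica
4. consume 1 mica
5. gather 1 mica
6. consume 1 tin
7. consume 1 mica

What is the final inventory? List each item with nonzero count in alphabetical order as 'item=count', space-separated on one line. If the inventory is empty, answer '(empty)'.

Answer: (empty)

Derivation:
After 1 (gather 2 mica): mica=2
After 2 (gather 1 tin): mica=2 tin=1
After 3 (consume 1 mica): mica=1 tin=1
After 4 (consume 1 mica): tin=1
After 5 (gather 1 mica): mica=1 tin=1
After 6 (consume 1 tin): mica=1
After 7 (consume 1 mica): (empty)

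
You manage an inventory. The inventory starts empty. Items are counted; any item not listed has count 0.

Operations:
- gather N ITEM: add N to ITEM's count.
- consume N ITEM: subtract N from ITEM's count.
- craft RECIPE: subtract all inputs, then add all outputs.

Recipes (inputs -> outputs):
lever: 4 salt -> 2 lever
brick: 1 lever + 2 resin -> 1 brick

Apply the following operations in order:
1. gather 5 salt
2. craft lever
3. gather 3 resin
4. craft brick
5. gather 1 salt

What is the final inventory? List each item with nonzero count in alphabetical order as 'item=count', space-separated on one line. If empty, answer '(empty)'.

Answer: brick=1 lever=1 resin=1 salt=2

Derivation:
After 1 (gather 5 salt): salt=5
After 2 (craft lever): lever=2 salt=1
After 3 (gather 3 resin): lever=2 resin=3 salt=1
After 4 (craft brick): brick=1 lever=1 resin=1 salt=1
After 5 (gather 1 salt): brick=1 lever=1 resin=1 salt=2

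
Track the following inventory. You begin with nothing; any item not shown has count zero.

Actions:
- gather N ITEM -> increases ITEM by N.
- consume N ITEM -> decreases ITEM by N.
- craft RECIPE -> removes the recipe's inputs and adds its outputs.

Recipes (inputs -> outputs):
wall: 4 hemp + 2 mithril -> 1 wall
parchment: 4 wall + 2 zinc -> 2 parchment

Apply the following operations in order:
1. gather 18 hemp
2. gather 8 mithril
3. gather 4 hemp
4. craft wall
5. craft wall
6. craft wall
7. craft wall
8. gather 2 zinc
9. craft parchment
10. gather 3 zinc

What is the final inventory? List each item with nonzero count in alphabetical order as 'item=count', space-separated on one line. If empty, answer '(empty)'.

After 1 (gather 18 hemp): hemp=18
After 2 (gather 8 mithril): hemp=18 mithril=8
After 3 (gather 4 hemp): hemp=22 mithril=8
After 4 (craft wall): hemp=18 mithril=6 wall=1
After 5 (craft wall): hemp=14 mithril=4 wall=2
After 6 (craft wall): hemp=10 mithril=2 wall=3
After 7 (craft wall): hemp=6 wall=4
After 8 (gather 2 zinc): hemp=6 wall=4 zinc=2
After 9 (craft parchment): hemp=6 parchment=2
After 10 (gather 3 zinc): hemp=6 parchment=2 zinc=3

Answer: hemp=6 parchment=2 zinc=3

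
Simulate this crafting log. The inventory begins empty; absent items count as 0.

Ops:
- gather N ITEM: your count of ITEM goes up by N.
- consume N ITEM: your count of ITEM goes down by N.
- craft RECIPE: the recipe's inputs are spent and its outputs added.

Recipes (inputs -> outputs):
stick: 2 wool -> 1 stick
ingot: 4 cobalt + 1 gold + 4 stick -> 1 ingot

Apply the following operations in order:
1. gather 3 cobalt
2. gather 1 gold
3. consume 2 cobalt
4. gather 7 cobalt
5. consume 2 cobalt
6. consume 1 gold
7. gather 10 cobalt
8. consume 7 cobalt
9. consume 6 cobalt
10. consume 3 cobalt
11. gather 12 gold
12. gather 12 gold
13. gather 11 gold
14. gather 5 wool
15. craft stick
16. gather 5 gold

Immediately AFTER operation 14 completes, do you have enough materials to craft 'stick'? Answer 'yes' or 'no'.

After 1 (gather 3 cobalt): cobalt=3
After 2 (gather 1 gold): cobalt=3 gold=1
After 3 (consume 2 cobalt): cobalt=1 gold=1
After 4 (gather 7 cobalt): cobalt=8 gold=1
After 5 (consume 2 cobalt): cobalt=6 gold=1
After 6 (consume 1 gold): cobalt=6
After 7 (gather 10 cobalt): cobalt=16
After 8 (consume 7 cobalt): cobalt=9
After 9 (consume 6 cobalt): cobalt=3
After 10 (consume 3 cobalt): (empty)
After 11 (gather 12 gold): gold=12
After 12 (gather 12 gold): gold=24
After 13 (gather 11 gold): gold=35
After 14 (gather 5 wool): gold=35 wool=5

Answer: yes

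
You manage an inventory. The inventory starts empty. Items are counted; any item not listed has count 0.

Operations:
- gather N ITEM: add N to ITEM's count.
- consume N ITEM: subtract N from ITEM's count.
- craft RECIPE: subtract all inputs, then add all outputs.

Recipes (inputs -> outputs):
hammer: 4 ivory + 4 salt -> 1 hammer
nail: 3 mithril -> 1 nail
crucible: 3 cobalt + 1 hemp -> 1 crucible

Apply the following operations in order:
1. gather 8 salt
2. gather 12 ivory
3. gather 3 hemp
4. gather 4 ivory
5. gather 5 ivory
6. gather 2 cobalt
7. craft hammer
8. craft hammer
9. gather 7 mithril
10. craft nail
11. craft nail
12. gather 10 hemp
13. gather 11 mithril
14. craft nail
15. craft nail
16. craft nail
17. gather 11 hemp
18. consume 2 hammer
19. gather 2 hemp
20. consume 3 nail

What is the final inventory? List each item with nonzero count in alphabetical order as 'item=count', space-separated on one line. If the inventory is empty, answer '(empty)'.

After 1 (gather 8 salt): salt=8
After 2 (gather 12 ivory): ivory=12 salt=8
After 3 (gather 3 hemp): hemp=3 ivory=12 salt=8
After 4 (gather 4 ivory): hemp=3 ivory=16 salt=8
After 5 (gather 5 ivory): hemp=3 ivory=21 salt=8
After 6 (gather 2 cobalt): cobalt=2 hemp=3 ivory=21 salt=8
After 7 (craft hammer): cobalt=2 hammer=1 hemp=3 ivory=17 salt=4
After 8 (craft hammer): cobalt=2 hammer=2 hemp=3 ivory=13
After 9 (gather 7 mithril): cobalt=2 hammer=2 hemp=3 ivory=13 mithril=7
After 10 (craft nail): cobalt=2 hammer=2 hemp=3 ivory=13 mithril=4 nail=1
After 11 (craft nail): cobalt=2 hammer=2 hemp=3 ivory=13 mithril=1 nail=2
After 12 (gather 10 hemp): cobalt=2 hammer=2 hemp=13 ivory=13 mithril=1 nail=2
After 13 (gather 11 mithril): cobalt=2 hammer=2 hemp=13 ivory=13 mithril=12 nail=2
After 14 (craft nail): cobalt=2 hammer=2 hemp=13 ivory=13 mithril=9 nail=3
After 15 (craft nail): cobalt=2 hammer=2 hemp=13 ivory=13 mithril=6 nail=4
After 16 (craft nail): cobalt=2 hammer=2 hemp=13 ivory=13 mithril=3 nail=5
After 17 (gather 11 hemp): cobalt=2 hammer=2 hemp=24 ivory=13 mithril=3 nail=5
After 18 (consume 2 hammer): cobalt=2 hemp=24 ivory=13 mithril=3 nail=5
After 19 (gather 2 hemp): cobalt=2 hemp=26 ivory=13 mithril=3 nail=5
After 20 (consume 3 nail): cobalt=2 hemp=26 ivory=13 mithril=3 nail=2

Answer: cobalt=2 hemp=26 ivory=13 mithril=3 nail=2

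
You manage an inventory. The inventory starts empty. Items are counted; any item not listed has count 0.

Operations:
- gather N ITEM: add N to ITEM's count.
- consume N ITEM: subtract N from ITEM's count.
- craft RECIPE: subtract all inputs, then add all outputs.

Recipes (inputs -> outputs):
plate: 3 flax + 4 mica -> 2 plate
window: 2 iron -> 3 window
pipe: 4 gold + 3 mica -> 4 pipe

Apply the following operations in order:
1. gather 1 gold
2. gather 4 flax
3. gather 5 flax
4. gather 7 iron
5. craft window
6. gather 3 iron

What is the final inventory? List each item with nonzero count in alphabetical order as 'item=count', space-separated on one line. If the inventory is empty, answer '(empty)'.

Answer: flax=9 gold=1 iron=8 window=3

Derivation:
After 1 (gather 1 gold): gold=1
After 2 (gather 4 flax): flax=4 gold=1
After 3 (gather 5 flax): flax=9 gold=1
After 4 (gather 7 iron): flax=9 gold=1 iron=7
After 5 (craft window): flax=9 gold=1 iron=5 window=3
After 6 (gather 3 iron): flax=9 gold=1 iron=8 window=3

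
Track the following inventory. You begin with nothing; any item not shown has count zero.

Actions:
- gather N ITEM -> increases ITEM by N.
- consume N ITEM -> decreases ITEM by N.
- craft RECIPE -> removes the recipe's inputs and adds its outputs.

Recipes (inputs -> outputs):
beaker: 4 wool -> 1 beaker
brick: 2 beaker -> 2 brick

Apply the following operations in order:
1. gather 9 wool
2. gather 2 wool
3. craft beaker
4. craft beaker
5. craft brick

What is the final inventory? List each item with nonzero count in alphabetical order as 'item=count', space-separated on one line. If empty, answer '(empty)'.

Answer: brick=2 wool=3

Derivation:
After 1 (gather 9 wool): wool=9
After 2 (gather 2 wool): wool=11
After 3 (craft beaker): beaker=1 wool=7
After 4 (craft beaker): beaker=2 wool=3
After 5 (craft brick): brick=2 wool=3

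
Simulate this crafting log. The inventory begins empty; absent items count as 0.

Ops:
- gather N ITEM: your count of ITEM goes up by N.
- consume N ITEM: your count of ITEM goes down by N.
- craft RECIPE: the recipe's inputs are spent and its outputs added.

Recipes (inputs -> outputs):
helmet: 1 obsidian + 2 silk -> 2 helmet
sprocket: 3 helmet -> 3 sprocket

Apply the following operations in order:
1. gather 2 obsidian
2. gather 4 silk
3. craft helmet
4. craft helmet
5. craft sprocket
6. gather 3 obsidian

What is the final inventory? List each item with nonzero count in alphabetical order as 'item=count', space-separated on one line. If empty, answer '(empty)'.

After 1 (gather 2 obsidian): obsidian=2
After 2 (gather 4 silk): obsidian=2 silk=4
After 3 (craft helmet): helmet=2 obsidian=1 silk=2
After 4 (craft helmet): helmet=4
After 5 (craft sprocket): helmet=1 sprocket=3
After 6 (gather 3 obsidian): helmet=1 obsidian=3 sprocket=3

Answer: helmet=1 obsidian=3 sprocket=3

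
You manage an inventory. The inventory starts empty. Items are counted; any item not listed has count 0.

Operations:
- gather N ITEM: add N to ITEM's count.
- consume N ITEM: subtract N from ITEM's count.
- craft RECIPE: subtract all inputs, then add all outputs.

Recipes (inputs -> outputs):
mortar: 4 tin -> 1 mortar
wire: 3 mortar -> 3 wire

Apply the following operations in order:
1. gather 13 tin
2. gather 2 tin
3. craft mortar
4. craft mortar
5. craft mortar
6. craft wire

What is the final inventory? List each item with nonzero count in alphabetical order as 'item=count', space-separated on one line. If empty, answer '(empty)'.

Answer: tin=3 wire=3

Derivation:
After 1 (gather 13 tin): tin=13
After 2 (gather 2 tin): tin=15
After 3 (craft mortar): mortar=1 tin=11
After 4 (craft mortar): mortar=2 tin=7
After 5 (craft mortar): mortar=3 tin=3
After 6 (craft wire): tin=3 wire=3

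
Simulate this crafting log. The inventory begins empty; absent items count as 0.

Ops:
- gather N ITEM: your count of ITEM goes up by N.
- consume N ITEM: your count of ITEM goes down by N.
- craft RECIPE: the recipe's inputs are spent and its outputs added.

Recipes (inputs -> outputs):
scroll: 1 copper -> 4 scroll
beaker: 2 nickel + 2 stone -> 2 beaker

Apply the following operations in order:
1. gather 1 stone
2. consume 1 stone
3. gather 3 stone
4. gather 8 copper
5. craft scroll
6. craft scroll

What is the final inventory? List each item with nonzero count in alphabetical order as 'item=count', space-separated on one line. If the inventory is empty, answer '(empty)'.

Answer: copper=6 scroll=8 stone=3

Derivation:
After 1 (gather 1 stone): stone=1
After 2 (consume 1 stone): (empty)
After 3 (gather 3 stone): stone=3
After 4 (gather 8 copper): copper=8 stone=3
After 5 (craft scroll): copper=7 scroll=4 stone=3
After 6 (craft scroll): copper=6 scroll=8 stone=3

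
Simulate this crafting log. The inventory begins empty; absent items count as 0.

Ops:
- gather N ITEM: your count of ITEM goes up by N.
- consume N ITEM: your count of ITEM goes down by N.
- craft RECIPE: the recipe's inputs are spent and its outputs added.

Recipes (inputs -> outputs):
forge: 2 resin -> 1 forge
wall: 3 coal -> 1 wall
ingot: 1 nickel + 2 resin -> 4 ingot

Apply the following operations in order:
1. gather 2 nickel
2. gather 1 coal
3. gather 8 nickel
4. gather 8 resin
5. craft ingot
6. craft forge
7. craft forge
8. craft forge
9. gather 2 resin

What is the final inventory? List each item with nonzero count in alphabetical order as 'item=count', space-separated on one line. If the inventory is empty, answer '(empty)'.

Answer: coal=1 forge=3 ingot=4 nickel=9 resin=2

Derivation:
After 1 (gather 2 nickel): nickel=2
After 2 (gather 1 coal): coal=1 nickel=2
After 3 (gather 8 nickel): coal=1 nickel=10
After 4 (gather 8 resin): coal=1 nickel=10 resin=8
After 5 (craft ingot): coal=1 ingot=4 nickel=9 resin=6
After 6 (craft forge): coal=1 forge=1 ingot=4 nickel=9 resin=4
After 7 (craft forge): coal=1 forge=2 ingot=4 nickel=9 resin=2
After 8 (craft forge): coal=1 forge=3 ingot=4 nickel=9
After 9 (gather 2 resin): coal=1 forge=3 ingot=4 nickel=9 resin=2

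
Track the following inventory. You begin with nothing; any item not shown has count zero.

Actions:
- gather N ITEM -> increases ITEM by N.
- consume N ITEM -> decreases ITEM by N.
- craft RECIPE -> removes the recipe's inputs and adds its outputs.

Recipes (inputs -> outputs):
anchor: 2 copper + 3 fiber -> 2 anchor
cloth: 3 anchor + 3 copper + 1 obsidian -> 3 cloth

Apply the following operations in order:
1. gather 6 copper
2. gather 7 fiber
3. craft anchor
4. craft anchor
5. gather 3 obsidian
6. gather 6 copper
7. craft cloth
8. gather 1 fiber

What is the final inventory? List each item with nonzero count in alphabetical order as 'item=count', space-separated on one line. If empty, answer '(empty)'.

After 1 (gather 6 copper): copper=6
After 2 (gather 7 fiber): copper=6 fiber=7
After 3 (craft anchor): anchor=2 copper=4 fiber=4
After 4 (craft anchor): anchor=4 copper=2 fiber=1
After 5 (gather 3 obsidian): anchor=4 copper=2 fiber=1 obsidian=3
After 6 (gather 6 copper): anchor=4 copper=8 fiber=1 obsidian=3
After 7 (craft cloth): anchor=1 cloth=3 copper=5 fiber=1 obsidian=2
After 8 (gather 1 fiber): anchor=1 cloth=3 copper=5 fiber=2 obsidian=2

Answer: anchor=1 cloth=3 copper=5 fiber=2 obsidian=2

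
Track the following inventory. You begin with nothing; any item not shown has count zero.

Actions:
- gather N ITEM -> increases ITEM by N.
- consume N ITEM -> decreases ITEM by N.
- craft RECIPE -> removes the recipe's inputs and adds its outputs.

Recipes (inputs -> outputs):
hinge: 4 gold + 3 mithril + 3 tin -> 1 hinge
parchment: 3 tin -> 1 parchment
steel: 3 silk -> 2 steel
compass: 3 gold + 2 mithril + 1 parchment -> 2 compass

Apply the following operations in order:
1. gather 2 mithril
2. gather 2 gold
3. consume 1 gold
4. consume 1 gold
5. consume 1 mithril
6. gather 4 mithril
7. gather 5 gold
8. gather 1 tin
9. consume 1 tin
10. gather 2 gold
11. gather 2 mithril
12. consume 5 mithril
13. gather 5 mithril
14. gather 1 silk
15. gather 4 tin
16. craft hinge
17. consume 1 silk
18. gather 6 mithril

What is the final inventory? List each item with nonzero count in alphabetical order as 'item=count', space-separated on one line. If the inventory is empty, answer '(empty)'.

Answer: gold=3 hinge=1 mithril=10 tin=1

Derivation:
After 1 (gather 2 mithril): mithril=2
After 2 (gather 2 gold): gold=2 mithril=2
After 3 (consume 1 gold): gold=1 mithril=2
After 4 (consume 1 gold): mithril=2
After 5 (consume 1 mithril): mithril=1
After 6 (gather 4 mithril): mithril=5
After 7 (gather 5 gold): gold=5 mithril=5
After 8 (gather 1 tin): gold=5 mithril=5 tin=1
After 9 (consume 1 tin): gold=5 mithril=5
After 10 (gather 2 gold): gold=7 mithril=5
After 11 (gather 2 mithril): gold=7 mithril=7
After 12 (consume 5 mithril): gold=7 mithril=2
After 13 (gather 5 mithril): gold=7 mithril=7
After 14 (gather 1 silk): gold=7 mithril=7 silk=1
After 15 (gather 4 tin): gold=7 mithril=7 silk=1 tin=4
After 16 (craft hinge): gold=3 hinge=1 mithril=4 silk=1 tin=1
After 17 (consume 1 silk): gold=3 hinge=1 mithril=4 tin=1
After 18 (gather 6 mithril): gold=3 hinge=1 mithril=10 tin=1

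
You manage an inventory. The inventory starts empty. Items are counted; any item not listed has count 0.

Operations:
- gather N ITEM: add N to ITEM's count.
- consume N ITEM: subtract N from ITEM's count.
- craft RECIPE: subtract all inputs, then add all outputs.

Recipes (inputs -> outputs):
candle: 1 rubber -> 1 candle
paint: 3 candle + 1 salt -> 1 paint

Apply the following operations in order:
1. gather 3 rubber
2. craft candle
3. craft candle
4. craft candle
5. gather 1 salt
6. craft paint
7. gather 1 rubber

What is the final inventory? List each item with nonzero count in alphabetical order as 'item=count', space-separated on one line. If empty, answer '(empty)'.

After 1 (gather 3 rubber): rubber=3
After 2 (craft candle): candle=1 rubber=2
After 3 (craft candle): candle=2 rubber=1
After 4 (craft candle): candle=3
After 5 (gather 1 salt): candle=3 salt=1
After 6 (craft paint): paint=1
After 7 (gather 1 rubber): paint=1 rubber=1

Answer: paint=1 rubber=1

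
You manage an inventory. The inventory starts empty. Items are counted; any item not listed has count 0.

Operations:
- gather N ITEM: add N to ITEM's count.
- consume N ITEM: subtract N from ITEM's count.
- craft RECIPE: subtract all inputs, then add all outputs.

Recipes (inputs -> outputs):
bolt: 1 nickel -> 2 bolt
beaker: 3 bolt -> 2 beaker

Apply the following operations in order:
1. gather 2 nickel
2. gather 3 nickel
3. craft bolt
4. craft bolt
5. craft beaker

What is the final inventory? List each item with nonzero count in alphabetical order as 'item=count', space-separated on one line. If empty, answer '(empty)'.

Answer: beaker=2 bolt=1 nickel=3

Derivation:
After 1 (gather 2 nickel): nickel=2
After 2 (gather 3 nickel): nickel=5
After 3 (craft bolt): bolt=2 nickel=4
After 4 (craft bolt): bolt=4 nickel=3
After 5 (craft beaker): beaker=2 bolt=1 nickel=3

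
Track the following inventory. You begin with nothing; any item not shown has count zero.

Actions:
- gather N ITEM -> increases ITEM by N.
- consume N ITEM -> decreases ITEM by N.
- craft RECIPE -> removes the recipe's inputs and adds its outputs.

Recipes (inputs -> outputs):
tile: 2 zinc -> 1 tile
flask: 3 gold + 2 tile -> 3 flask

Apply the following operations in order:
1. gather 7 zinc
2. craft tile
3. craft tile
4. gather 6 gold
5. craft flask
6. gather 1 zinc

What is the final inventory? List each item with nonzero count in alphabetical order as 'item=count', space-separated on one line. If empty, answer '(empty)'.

After 1 (gather 7 zinc): zinc=7
After 2 (craft tile): tile=1 zinc=5
After 3 (craft tile): tile=2 zinc=3
After 4 (gather 6 gold): gold=6 tile=2 zinc=3
After 5 (craft flask): flask=3 gold=3 zinc=3
After 6 (gather 1 zinc): flask=3 gold=3 zinc=4

Answer: flask=3 gold=3 zinc=4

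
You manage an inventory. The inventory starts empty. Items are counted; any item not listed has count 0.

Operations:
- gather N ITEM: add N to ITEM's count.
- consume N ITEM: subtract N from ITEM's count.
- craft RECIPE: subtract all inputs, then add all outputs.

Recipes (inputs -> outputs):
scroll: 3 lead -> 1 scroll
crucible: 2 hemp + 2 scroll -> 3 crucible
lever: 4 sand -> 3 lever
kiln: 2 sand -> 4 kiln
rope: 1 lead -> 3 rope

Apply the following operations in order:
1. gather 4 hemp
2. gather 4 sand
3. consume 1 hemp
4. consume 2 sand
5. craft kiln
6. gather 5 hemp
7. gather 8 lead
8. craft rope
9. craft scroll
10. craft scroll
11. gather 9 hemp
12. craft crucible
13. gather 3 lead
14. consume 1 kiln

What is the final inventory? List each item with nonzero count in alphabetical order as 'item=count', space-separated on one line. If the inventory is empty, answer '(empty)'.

Answer: crucible=3 hemp=15 kiln=3 lead=4 rope=3

Derivation:
After 1 (gather 4 hemp): hemp=4
After 2 (gather 4 sand): hemp=4 sand=4
After 3 (consume 1 hemp): hemp=3 sand=4
After 4 (consume 2 sand): hemp=3 sand=2
After 5 (craft kiln): hemp=3 kiln=4
After 6 (gather 5 hemp): hemp=8 kiln=4
After 7 (gather 8 lead): hemp=8 kiln=4 lead=8
After 8 (craft rope): hemp=8 kiln=4 lead=7 rope=3
After 9 (craft scroll): hemp=8 kiln=4 lead=4 rope=3 scroll=1
After 10 (craft scroll): hemp=8 kiln=4 lead=1 rope=3 scroll=2
After 11 (gather 9 hemp): hemp=17 kiln=4 lead=1 rope=3 scroll=2
After 12 (craft crucible): crucible=3 hemp=15 kiln=4 lead=1 rope=3
After 13 (gather 3 lead): crucible=3 hemp=15 kiln=4 lead=4 rope=3
After 14 (consume 1 kiln): crucible=3 hemp=15 kiln=3 lead=4 rope=3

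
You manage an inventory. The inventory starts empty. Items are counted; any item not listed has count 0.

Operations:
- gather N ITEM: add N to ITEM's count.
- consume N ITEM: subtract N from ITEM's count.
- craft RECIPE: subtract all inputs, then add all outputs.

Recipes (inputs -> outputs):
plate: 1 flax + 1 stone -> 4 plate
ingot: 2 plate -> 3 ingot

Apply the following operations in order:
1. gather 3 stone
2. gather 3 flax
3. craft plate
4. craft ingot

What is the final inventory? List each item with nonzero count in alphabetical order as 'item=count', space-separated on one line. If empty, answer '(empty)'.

Answer: flax=2 ingot=3 plate=2 stone=2

Derivation:
After 1 (gather 3 stone): stone=3
After 2 (gather 3 flax): flax=3 stone=3
After 3 (craft plate): flax=2 plate=4 stone=2
After 4 (craft ingot): flax=2 ingot=3 plate=2 stone=2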